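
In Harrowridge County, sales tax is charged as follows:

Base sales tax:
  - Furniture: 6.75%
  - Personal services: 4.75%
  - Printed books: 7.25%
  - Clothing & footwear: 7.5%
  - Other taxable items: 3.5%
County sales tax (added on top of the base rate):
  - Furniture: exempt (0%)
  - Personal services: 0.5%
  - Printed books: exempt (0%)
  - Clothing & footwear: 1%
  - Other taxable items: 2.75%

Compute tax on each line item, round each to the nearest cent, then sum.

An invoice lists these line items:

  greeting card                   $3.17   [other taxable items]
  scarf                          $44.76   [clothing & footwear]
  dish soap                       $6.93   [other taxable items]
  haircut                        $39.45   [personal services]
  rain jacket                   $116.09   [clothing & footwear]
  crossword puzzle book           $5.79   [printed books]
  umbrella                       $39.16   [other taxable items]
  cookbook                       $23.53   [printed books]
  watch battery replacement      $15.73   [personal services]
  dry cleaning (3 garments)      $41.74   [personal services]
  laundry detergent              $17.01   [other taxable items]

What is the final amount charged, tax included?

$378.39

Greeting card $3.17: other taxable items → 3.5% + 2.75% county = 6.25% → $0.20
Scarf $44.76: clothing & footwear → 7.5% + 1% county = 8.5% → $3.80
Dish soap $6.93: other taxable items → 3.5% + 2.75% county = 6.25% → $0.43
Haircut $39.45: personal services → 4.75% + 0.5% county = 5.25% → $2.07
Rain jacket $116.09: clothing & footwear → 7.5% + 1% county = 8.5% → $9.87
Crossword puzzle book $5.79: printed books → 7.25% + 0% county = 7.25% → $0.42
Umbrella $39.16: other taxable items → 3.5% + 2.75% county = 6.25% → $2.45
Cookbook $23.53: printed books → 7.25% + 0% county = 7.25% → $1.71
Watch battery replacement $15.73: personal services → 4.75% + 0.5% county = 5.25% → $0.83
Dry cleaning (3 garments) $41.74: personal services → 4.75% + 0.5% county = 5.25% → $2.19
Laundry detergent $17.01: other taxable items → 3.5% + 2.75% county = 6.25% → $1.06
Subtotal = $353.36; tax = $25.03; total due = $378.39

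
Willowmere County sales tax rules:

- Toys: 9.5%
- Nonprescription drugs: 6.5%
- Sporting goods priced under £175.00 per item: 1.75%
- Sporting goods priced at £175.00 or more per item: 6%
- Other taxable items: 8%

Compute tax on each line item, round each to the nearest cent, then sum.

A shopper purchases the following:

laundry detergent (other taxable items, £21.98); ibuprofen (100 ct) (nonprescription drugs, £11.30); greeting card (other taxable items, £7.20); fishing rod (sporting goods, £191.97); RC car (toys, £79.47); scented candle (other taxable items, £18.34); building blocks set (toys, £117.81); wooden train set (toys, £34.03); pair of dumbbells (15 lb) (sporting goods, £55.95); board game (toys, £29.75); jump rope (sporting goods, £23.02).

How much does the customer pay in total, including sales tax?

£633.06

Laundry detergent £21.98: other taxable items → 8% → £1.76
Ibuprofen (100 ct) £11.30: nonprescription drugs → 6.5% → £0.73
Greeting card £7.20: other taxable items → 8% → £0.58
Fishing rod £191.97: sporting goods, £175.00 or more → 6% → £11.52
RC car £79.47: toys → 9.5% → £7.55
Scented candle £18.34: other taxable items → 8% → £1.47
Building blocks set £117.81: toys → 9.5% → £11.19
Wooden train set £34.03: toys → 9.5% → £3.23
Pair of dumbbells (15 lb) £55.95: sporting goods, under £175.00 → 1.75% → £0.98
Board game £29.75: toys → 9.5% → £2.83
Jump rope £23.02: sporting goods, under £175.00 → 1.75% → £0.40
Subtotal = £590.82; tax = £42.24; total due = £633.06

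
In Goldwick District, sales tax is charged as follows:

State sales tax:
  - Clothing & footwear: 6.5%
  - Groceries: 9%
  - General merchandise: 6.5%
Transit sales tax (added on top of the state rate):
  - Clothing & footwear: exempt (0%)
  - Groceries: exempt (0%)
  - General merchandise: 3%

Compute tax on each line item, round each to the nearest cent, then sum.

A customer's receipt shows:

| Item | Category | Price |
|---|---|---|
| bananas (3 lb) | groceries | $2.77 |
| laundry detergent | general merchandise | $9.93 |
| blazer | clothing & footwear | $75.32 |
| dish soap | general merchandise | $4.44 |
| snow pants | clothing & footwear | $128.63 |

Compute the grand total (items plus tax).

Bananas (3 lb) $2.77: groceries → 9% + 0% transit = 9% → $0.25
Laundry detergent $9.93: general merchandise → 6.5% + 3% transit = 9.5% → $0.94
Blazer $75.32: clothing & footwear → 6.5% + 0% transit = 6.5% → $4.90
Dish soap $4.44: general merchandise → 6.5% + 3% transit = 9.5% → $0.42
Snow pants $128.63: clothing & footwear → 6.5% + 0% transit = 6.5% → $8.36
Subtotal = $221.09; tax = $14.87; total due = $235.96

$235.96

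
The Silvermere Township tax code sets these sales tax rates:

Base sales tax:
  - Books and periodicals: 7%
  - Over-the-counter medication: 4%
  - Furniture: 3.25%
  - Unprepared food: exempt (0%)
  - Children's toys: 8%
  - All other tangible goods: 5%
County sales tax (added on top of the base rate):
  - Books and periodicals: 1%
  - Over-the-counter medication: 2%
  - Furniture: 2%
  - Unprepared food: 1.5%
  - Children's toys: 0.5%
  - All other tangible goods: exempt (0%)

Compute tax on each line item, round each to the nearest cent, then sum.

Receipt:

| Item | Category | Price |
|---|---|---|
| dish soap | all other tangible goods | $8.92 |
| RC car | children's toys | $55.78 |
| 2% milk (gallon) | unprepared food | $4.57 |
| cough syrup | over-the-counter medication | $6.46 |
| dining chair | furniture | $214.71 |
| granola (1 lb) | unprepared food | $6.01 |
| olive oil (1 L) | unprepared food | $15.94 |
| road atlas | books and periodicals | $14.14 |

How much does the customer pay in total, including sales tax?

Dish soap $8.92: all other tangible goods → 5% + 0% county = 5% → $0.45
RC car $55.78: children's toys → 8% + 0.5% county = 8.5% → $4.74
2% milk (gallon) $4.57: unprepared food → 0% + 1.5% county = 1.5% → $0.07
Cough syrup $6.46: over-the-counter medication → 4% + 2% county = 6% → $0.39
Dining chair $214.71: furniture → 3.25% + 2% county = 5.25% → $11.27
Granola (1 lb) $6.01: unprepared food → 0% + 1.5% county = 1.5% → $0.09
Olive oil (1 L) $15.94: unprepared food → 0% + 1.5% county = 1.5% → $0.24
Road atlas $14.14: books and periodicals → 7% + 1% county = 8% → $1.13
Subtotal = $326.53; tax = $18.38; total due = $344.91

$344.91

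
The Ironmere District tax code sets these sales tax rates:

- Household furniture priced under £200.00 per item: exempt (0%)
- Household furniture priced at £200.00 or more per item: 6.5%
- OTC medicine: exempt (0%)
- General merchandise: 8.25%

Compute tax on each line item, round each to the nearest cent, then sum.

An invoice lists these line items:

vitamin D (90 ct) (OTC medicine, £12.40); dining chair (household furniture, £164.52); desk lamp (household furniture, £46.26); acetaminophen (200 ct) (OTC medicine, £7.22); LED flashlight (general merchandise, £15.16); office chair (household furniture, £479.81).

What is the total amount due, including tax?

Vitamin D (90 ct) £12.40: OTC medicine → 0% → £0.00
Dining chair £164.52: household furniture, under £200.00 → 0% → £0.00
Desk lamp £46.26: household furniture, under £200.00 → 0% → £0.00
Acetaminophen (200 ct) £7.22: OTC medicine → 0% → £0.00
LED flashlight £15.16: general merchandise → 8.25% → £1.25
Office chair £479.81: household furniture, £200.00 or more → 6.5% → £31.19
Subtotal = £725.37; tax = £32.44; total due = £757.81

£757.81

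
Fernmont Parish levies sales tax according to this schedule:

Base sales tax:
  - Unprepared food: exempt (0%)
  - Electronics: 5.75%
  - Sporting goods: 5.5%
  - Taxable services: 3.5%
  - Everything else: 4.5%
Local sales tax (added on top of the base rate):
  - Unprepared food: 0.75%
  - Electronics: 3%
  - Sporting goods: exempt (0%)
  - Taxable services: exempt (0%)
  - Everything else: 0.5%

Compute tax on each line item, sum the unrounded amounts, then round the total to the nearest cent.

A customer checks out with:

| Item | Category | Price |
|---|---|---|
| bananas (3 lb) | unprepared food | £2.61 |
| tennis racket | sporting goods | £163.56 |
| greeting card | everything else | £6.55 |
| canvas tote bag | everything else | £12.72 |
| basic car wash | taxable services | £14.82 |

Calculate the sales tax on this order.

£10.50

Bananas (3 lb) £2.61: unprepared food → 0% + 0.75% local = 0.75% → £0.019575
Tennis racket £163.56: sporting goods → 5.5% + 0% local = 5.5% → £8.9958
Greeting card £6.55: everything else → 4.5% + 0.5% local = 5% → £0.3275
Canvas tote bag £12.72: everything else → 4.5% + 0.5% local = 5% → £0.636
Basic car wash £14.82: taxable services → 3.5% + 0% local = 3.5% → £0.5187
Unrounded tax sum = £10.497575 → £10.50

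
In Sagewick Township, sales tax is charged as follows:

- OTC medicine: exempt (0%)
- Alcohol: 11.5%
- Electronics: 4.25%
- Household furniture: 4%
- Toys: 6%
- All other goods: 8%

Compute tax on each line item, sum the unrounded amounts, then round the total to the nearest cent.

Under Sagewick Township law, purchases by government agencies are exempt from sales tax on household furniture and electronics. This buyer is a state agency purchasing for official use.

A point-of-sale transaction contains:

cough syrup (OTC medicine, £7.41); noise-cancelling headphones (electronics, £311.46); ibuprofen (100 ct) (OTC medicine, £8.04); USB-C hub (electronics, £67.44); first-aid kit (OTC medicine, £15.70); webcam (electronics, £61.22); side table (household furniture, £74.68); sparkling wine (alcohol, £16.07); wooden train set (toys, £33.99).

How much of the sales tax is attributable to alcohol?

Sparkling wine £16.07: alcohol → 11.5% → £1.84805
Tax on alcohol: unrounded sum = £1.84805 → £1.85

£1.85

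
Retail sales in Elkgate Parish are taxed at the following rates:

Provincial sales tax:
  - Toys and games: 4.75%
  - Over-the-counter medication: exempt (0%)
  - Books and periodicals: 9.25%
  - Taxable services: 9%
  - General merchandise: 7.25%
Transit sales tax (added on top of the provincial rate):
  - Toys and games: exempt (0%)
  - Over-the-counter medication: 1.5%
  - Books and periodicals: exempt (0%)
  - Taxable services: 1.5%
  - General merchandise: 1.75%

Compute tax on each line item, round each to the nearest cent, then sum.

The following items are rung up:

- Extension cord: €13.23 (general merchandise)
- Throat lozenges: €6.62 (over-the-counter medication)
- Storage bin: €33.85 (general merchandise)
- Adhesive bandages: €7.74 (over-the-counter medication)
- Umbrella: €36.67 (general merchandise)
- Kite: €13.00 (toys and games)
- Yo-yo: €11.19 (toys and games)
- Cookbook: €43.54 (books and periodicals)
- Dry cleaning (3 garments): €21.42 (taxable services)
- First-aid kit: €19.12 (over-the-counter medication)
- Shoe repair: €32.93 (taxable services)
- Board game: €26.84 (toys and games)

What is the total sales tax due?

€20.21

Extension cord €13.23: general merchandise → 7.25% + 1.75% transit = 9% → €1.19
Throat lozenges €6.62: over-the-counter medication → 0% + 1.5% transit = 1.5% → €0.10
Storage bin €33.85: general merchandise → 7.25% + 1.75% transit = 9% → €3.05
Adhesive bandages €7.74: over-the-counter medication → 0% + 1.5% transit = 1.5% → €0.12
Umbrella €36.67: general merchandise → 7.25% + 1.75% transit = 9% → €3.30
Kite €13.00: toys and games → 4.75% + 0% transit = 4.75% → €0.62
Yo-yo €11.19: toys and games → 4.75% + 0% transit = 4.75% → €0.53
Cookbook €43.54: books and periodicals → 9.25% + 0% transit = 9.25% → €4.03
Dry cleaning (3 garments) €21.42: taxable services → 9% + 1.5% transit = 10.5% → €2.25
First-aid kit €19.12: over-the-counter medication → 0% + 1.5% transit = 1.5% → €0.29
Shoe repair €32.93: taxable services → 9% + 1.5% transit = 10.5% → €3.46
Board game €26.84: toys and games → 4.75% + 0% transit = 4.75% → €1.27
Total tax = €1.19 + €0.10 + €3.05 + €0.12 + €3.30 + €0.62 + €0.53 + €4.03 + €2.25 + €0.29 + €3.46 + €1.27 = €20.21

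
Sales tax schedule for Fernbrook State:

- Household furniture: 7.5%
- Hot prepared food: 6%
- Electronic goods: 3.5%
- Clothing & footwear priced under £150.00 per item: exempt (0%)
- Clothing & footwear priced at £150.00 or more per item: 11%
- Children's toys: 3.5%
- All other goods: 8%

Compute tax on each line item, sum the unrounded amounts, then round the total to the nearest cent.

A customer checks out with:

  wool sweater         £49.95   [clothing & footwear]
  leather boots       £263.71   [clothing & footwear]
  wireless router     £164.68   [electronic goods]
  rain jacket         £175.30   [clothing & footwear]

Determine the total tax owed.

£54.05

Wool sweater £49.95: clothing & footwear, under £150.00 → 0% → £0.00
Leather boots £263.71: clothing & footwear, £150.00 or more → 11% → £29.0081
Wireless router £164.68: electronic goods → 3.5% → £5.7638
Rain jacket £175.30: clothing & footwear, £150.00 or more → 11% → £19.283
Unrounded tax sum = £54.0549 → £54.05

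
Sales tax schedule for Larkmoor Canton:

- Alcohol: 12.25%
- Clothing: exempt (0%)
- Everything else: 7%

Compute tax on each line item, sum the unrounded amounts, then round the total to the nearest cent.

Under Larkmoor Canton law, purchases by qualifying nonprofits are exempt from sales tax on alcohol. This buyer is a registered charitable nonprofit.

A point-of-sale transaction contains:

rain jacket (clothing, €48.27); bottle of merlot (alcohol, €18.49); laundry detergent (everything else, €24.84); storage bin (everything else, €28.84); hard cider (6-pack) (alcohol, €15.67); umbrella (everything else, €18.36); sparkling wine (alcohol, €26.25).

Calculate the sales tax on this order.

Rain jacket €48.27: clothing → 0% → €0.00
Bottle of merlot €18.49: alcohol, buyer-exempt → 0% → €0.00
Laundry detergent €24.84: everything else → 7% → €1.7388
Storage bin €28.84: everything else → 7% → €2.0188
Hard cider (6-pack) €15.67: alcohol, buyer-exempt → 0% → €0.00
Umbrella €18.36: everything else → 7% → €1.2852
Sparkling wine €26.25: alcohol, buyer-exempt → 0% → €0.00
Unrounded tax sum = €5.0428 → €5.04

€5.04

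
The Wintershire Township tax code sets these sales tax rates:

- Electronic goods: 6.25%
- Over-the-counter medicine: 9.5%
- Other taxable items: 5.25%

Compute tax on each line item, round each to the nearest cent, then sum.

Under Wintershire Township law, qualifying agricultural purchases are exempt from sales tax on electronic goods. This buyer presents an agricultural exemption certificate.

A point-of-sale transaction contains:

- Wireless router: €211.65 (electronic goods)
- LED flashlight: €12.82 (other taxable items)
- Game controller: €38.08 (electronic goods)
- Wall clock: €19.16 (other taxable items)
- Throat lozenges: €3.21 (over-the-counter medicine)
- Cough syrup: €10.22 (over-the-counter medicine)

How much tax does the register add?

Wireless router €211.65: electronic goods, buyer-exempt → 0% → €0.00
LED flashlight €12.82: other taxable items → 5.25% → €0.67
Game controller €38.08: electronic goods, buyer-exempt → 0% → €0.00
Wall clock €19.16: other taxable items → 5.25% → €1.01
Throat lozenges €3.21: over-the-counter medicine → 9.5% → €0.30
Cough syrup €10.22: over-the-counter medicine → 9.5% → €0.97
Total tax = €0.67 + €1.01 + €0.30 + €0.97 = €2.95

€2.95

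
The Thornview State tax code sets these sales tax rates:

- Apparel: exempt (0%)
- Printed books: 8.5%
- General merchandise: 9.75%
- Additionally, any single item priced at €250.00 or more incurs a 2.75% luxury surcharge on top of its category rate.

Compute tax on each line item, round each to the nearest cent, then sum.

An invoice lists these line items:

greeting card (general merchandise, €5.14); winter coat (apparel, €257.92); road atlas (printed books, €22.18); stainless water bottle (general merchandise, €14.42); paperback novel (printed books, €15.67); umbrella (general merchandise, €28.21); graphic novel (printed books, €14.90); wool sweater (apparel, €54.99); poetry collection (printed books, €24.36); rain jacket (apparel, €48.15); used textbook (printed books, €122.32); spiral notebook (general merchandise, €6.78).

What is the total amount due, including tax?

Greeting card €5.14: general merchandise → 9.75% → €0.50
Winter coat €257.92: apparel → 0% + 2.75% surcharge = 2.75% → €7.09
Road atlas €22.18: printed books → 8.5% → €1.89
Stainless water bottle €14.42: general merchandise → 9.75% → €1.41
Paperback novel €15.67: printed books → 8.5% → €1.33
Umbrella €28.21: general merchandise → 9.75% → €2.75
Graphic novel €14.90: printed books → 8.5% → €1.27
Wool sweater €54.99: apparel → 0% → €0.00
Poetry collection €24.36: printed books → 8.5% → €2.07
Rain jacket €48.15: apparel → 0% → €0.00
Used textbook €122.32: printed books → 8.5% → €10.40
Spiral notebook €6.78: general merchandise → 9.75% → €0.66
Subtotal = €615.04; tax = €29.37; total due = €644.41

€644.41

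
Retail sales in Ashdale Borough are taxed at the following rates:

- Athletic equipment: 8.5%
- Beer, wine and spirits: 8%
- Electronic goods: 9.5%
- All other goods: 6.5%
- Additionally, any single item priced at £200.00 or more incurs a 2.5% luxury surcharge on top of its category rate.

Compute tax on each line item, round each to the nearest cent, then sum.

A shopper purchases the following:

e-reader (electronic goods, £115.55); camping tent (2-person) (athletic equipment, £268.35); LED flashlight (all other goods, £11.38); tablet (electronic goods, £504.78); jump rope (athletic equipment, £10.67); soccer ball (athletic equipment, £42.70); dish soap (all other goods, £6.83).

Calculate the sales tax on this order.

E-reader £115.55: electronic goods → 9.5% → £10.98
Camping tent (2-person) £268.35: athletic equipment → 8.5% + 2.5% surcharge = 11% → £29.52
LED flashlight £11.38: all other goods → 6.5% → £0.74
Tablet £504.78: electronic goods → 9.5% + 2.5% surcharge = 12% → £60.57
Jump rope £10.67: athletic equipment → 8.5% → £0.91
Soccer ball £42.70: athletic equipment → 8.5% → £3.63
Dish soap £6.83: all other goods → 6.5% → £0.44
Total tax = £10.98 + £29.52 + £0.74 + £60.57 + £0.91 + £3.63 + £0.44 = £106.79

£106.79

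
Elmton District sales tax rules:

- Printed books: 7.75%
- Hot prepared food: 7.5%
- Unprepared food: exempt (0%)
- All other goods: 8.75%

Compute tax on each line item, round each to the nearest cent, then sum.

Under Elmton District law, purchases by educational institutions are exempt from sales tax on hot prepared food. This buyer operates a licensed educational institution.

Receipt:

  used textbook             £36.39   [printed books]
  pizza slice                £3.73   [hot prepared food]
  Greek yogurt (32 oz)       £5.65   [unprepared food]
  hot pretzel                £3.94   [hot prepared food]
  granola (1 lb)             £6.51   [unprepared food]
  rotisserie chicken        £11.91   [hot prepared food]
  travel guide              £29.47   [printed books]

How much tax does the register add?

Used textbook £36.39: printed books → 7.75% → £2.82
Pizza slice £3.73: hot prepared food, buyer-exempt → 0% → £0.00
Greek yogurt (32 oz) £5.65: unprepared food → 0% → £0.00
Hot pretzel £3.94: hot prepared food, buyer-exempt → 0% → £0.00
Granola (1 lb) £6.51: unprepared food → 0% → £0.00
Rotisserie chicken £11.91: hot prepared food, buyer-exempt → 0% → £0.00
Travel guide £29.47: printed books → 7.75% → £2.28
Total tax = £2.82 + £2.28 = £5.10

£5.10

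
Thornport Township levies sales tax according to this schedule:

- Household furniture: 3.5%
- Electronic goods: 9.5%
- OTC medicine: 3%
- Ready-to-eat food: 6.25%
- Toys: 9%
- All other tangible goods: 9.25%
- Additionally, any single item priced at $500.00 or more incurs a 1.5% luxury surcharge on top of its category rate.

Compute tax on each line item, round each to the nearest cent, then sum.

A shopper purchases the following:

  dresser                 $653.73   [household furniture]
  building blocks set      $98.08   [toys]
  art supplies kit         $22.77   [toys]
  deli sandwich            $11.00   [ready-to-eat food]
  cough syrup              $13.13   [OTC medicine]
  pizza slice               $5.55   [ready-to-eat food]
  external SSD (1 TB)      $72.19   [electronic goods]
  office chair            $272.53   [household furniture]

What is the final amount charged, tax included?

Dresser $653.73: household furniture → 3.5% + 1.5% surcharge = 5% → $32.69
Building blocks set $98.08: toys → 9% → $8.83
Art supplies kit $22.77: toys → 9% → $2.05
Deli sandwich $11.00: ready-to-eat food → 6.25% → $0.69
Cough syrup $13.13: OTC medicine → 3% → $0.39
Pizza slice $5.55: ready-to-eat food → 6.25% → $0.35
External SSD (1 TB) $72.19: electronic goods → 9.5% → $6.86
Office chair $272.53: household furniture → 3.5% → $9.54
Subtotal = $1148.98; tax = $61.40; total due = $1210.38

$1210.38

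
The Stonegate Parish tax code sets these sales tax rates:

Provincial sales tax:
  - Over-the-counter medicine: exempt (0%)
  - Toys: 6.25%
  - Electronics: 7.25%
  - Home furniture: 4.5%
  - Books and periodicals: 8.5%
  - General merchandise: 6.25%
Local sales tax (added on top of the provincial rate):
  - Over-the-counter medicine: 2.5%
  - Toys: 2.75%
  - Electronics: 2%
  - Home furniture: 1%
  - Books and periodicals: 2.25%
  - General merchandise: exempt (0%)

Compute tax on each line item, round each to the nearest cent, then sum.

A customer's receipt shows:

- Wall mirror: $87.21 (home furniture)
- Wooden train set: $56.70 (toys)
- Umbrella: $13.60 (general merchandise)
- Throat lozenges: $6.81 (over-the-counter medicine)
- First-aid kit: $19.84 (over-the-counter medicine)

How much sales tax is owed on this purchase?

$11.42

Wall mirror $87.21: home furniture → 4.5% + 1% local = 5.5% → $4.80
Wooden train set $56.70: toys → 6.25% + 2.75% local = 9% → $5.10
Umbrella $13.60: general merchandise → 6.25% + 0% local = 6.25% → $0.85
Throat lozenges $6.81: over-the-counter medicine → 0% + 2.5% local = 2.5% → $0.17
First-aid kit $19.84: over-the-counter medicine → 0% + 2.5% local = 2.5% → $0.50
Total tax = $4.80 + $5.10 + $0.85 + $0.17 + $0.50 = $11.42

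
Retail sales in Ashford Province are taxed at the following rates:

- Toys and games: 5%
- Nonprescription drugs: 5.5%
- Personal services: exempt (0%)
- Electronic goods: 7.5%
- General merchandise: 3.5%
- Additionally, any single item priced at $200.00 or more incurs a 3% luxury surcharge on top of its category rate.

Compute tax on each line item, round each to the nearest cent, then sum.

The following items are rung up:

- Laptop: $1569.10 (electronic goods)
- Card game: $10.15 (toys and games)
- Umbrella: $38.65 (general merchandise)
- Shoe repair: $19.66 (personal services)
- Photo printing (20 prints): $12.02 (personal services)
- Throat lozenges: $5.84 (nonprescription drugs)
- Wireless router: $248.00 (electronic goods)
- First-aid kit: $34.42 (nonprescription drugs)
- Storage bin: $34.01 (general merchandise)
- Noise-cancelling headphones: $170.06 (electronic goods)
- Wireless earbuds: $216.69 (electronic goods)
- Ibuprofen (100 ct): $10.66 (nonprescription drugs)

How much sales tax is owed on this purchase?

Laptop $1569.10: electronic goods → 7.5% + 3% surcharge = 10.5% → $164.76
Card game $10.15: toys and games → 5% → $0.51
Umbrella $38.65: general merchandise → 3.5% → $1.35
Shoe repair $19.66: personal services → 0% → $0.00
Photo printing (20 prints) $12.02: personal services → 0% → $0.00
Throat lozenges $5.84: nonprescription drugs → 5.5% → $0.32
Wireless router $248.00: electronic goods → 7.5% + 3% surcharge = 10.5% → $26.04
First-aid kit $34.42: nonprescription drugs → 5.5% → $1.89
Storage bin $34.01: general merchandise → 3.5% → $1.19
Noise-cancelling headphones $170.06: electronic goods → 7.5% → $12.75
Wireless earbuds $216.69: electronic goods → 7.5% + 3% surcharge = 10.5% → $22.75
Ibuprofen (100 ct) $10.66: nonprescription drugs → 5.5% → $0.59
Total tax = $164.76 + $0.51 + $1.35 + $0.32 + $26.04 + $1.89 + $1.19 + $12.75 + $22.75 + $0.59 = $232.15

$232.15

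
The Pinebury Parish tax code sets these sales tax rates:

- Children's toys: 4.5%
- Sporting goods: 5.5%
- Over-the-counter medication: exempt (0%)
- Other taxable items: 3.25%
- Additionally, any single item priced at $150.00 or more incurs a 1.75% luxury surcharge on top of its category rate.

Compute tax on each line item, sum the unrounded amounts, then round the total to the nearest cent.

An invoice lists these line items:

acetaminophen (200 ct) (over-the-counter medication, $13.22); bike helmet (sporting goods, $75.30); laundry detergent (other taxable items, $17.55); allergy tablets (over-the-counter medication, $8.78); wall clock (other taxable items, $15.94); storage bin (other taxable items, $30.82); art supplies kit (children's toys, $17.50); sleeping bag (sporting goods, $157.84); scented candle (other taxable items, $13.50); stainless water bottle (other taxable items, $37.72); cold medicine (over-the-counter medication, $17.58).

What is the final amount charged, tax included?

Acetaminophen (200 ct) $13.22: over-the-counter medication → 0% → $0.00
Bike helmet $75.30: sporting goods → 5.5% → $4.1415
Laundry detergent $17.55: other taxable items → 3.25% → $0.570375
Allergy tablets $8.78: over-the-counter medication → 0% → $0.00
Wall clock $15.94: other taxable items → 3.25% → $0.51805
Storage bin $30.82: other taxable items → 3.25% → $1.00165
Art supplies kit $17.50: children's toys → 4.5% → $0.7875
Sleeping bag $157.84: sporting goods → 5.5% + 1.75% surcharge = 7.25% → $11.4434
Scented candle $13.50: other taxable items → 3.25% → $0.43875
Stainless water bottle $37.72: other taxable items → 3.25% → $1.2259
Cold medicine $17.58: over-the-counter medication → 0% → $0.00
Subtotal = $405.75; unrounded tax = $20.127125 → $20.13; total due = $425.88

$425.88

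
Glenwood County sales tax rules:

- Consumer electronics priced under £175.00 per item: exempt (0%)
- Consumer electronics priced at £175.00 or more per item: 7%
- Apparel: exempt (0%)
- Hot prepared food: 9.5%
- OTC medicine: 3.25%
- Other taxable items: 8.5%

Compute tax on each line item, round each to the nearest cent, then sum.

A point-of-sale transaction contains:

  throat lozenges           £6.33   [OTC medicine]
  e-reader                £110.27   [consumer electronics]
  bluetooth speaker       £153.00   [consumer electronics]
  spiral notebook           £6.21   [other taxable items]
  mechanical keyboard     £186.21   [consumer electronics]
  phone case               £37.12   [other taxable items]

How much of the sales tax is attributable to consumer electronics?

E-reader £110.27: consumer electronics, under £175.00 → 0% → £0.00
Bluetooth speaker £153.00: consumer electronics, under £175.00 → 0% → £0.00
Mechanical keyboard £186.21: consumer electronics, £175.00 or more → 7% → £13.03
Tax on consumer electronics = £0.00 + £0.00 + £13.03 = £13.03

£13.03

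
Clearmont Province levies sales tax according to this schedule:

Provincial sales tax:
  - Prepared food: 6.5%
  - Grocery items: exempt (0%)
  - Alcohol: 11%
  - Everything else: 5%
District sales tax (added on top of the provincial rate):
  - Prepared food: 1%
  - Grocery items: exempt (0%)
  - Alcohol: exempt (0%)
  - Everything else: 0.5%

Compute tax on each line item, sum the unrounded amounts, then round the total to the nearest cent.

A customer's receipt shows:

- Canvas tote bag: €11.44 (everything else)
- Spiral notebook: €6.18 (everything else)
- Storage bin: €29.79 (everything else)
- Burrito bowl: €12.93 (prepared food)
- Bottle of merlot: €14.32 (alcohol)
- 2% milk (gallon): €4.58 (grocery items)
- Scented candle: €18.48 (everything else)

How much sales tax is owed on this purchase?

€6.17

Canvas tote bag €11.44: everything else → 5% + 0.5% district = 5.5% → €0.6292
Spiral notebook €6.18: everything else → 5% + 0.5% district = 5.5% → €0.3399
Storage bin €29.79: everything else → 5% + 0.5% district = 5.5% → €1.63845
Burrito bowl €12.93: prepared food → 6.5% + 1% district = 7.5% → €0.96975
Bottle of merlot €14.32: alcohol → 11% + 0% district = 11% → €1.5752
2% milk (gallon) €4.58: grocery items → 0% + 0% district = 0% → €0.00
Scented candle €18.48: everything else → 5% + 0.5% district = 5.5% → €1.0164
Unrounded tax sum = €6.1689 → €6.17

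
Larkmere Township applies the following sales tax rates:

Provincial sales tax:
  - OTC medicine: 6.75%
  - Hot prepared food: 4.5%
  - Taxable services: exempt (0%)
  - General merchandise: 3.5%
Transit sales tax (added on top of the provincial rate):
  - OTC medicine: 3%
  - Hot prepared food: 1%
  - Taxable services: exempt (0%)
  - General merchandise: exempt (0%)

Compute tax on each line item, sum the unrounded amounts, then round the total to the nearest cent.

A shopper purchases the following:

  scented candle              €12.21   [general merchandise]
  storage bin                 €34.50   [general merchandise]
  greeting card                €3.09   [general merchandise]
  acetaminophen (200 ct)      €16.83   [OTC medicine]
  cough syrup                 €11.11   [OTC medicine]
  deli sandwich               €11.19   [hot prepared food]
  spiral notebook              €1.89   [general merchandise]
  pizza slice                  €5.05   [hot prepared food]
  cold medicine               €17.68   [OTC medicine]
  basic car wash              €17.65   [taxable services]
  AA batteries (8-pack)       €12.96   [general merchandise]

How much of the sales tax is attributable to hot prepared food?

Deli sandwich €11.19: hot prepared food → 4.5% + 1% transit = 5.5% → €0.61545
Pizza slice €5.05: hot prepared food → 4.5% + 1% transit = 5.5% → €0.27775
Tax on hot prepared food: unrounded sum = €0.8932 → €0.89

€0.89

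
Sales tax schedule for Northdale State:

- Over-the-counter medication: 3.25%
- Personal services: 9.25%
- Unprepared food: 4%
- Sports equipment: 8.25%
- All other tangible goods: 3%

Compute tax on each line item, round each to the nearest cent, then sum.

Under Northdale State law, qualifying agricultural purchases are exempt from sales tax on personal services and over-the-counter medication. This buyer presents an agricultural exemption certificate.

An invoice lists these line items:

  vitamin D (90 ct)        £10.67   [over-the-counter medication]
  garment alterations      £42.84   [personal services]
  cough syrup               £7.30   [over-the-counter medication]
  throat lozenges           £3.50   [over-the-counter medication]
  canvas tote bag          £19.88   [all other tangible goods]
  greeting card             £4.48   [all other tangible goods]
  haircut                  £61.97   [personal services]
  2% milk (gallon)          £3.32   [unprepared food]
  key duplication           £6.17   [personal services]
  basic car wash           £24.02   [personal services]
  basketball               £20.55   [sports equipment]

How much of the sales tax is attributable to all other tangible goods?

Canvas tote bag £19.88: all other tangible goods → 3% → £0.60
Greeting card £4.48: all other tangible goods → 3% → £0.13
Tax on all other tangible goods = £0.60 + £0.13 = £0.73

£0.73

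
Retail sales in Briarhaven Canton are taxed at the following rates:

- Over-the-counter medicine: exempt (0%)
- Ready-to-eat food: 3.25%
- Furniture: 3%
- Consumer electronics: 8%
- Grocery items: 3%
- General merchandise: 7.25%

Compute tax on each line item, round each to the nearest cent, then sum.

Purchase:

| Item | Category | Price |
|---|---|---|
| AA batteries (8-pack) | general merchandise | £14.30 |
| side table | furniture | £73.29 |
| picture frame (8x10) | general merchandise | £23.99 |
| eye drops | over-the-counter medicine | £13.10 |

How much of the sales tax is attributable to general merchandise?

AA batteries (8-pack) £14.30: general merchandise → 7.25% → £1.04
Picture frame (8x10) £23.99: general merchandise → 7.25% → £1.74
Tax on general merchandise = £1.04 + £1.74 = £2.78

£2.78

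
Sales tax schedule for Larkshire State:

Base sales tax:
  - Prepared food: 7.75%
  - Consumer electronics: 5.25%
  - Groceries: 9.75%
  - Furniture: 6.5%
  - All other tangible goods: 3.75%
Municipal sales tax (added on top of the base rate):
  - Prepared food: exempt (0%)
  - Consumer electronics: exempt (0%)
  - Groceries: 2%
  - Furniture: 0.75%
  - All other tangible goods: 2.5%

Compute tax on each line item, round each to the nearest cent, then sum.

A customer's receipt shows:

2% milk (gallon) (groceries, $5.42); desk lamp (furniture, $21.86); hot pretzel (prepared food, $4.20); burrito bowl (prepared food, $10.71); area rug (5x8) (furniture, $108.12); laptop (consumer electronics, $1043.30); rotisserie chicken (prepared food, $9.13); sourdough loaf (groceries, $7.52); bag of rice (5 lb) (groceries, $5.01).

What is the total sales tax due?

$68.17

2% milk (gallon) $5.42: groceries → 9.75% + 2% municipal = 11.75% → $0.64
Desk lamp $21.86: furniture → 6.5% + 0.75% municipal = 7.25% → $1.58
Hot pretzel $4.20: prepared food → 7.75% + 0% municipal = 7.75% → $0.33
Burrito bowl $10.71: prepared food → 7.75% + 0% municipal = 7.75% → $0.83
Area rug (5x8) $108.12: furniture → 6.5% + 0.75% municipal = 7.25% → $7.84
Laptop $1043.30: consumer electronics → 5.25% + 0% municipal = 5.25% → $54.77
Rotisserie chicken $9.13: prepared food → 7.75% + 0% municipal = 7.75% → $0.71
Sourdough loaf $7.52: groceries → 9.75% + 2% municipal = 11.75% → $0.88
Bag of rice (5 lb) $5.01: groceries → 9.75% + 2% municipal = 11.75% → $0.59
Total tax = $0.64 + $1.58 + $0.33 + $0.83 + $7.84 + $54.77 + $0.71 + $0.88 + $0.59 = $68.17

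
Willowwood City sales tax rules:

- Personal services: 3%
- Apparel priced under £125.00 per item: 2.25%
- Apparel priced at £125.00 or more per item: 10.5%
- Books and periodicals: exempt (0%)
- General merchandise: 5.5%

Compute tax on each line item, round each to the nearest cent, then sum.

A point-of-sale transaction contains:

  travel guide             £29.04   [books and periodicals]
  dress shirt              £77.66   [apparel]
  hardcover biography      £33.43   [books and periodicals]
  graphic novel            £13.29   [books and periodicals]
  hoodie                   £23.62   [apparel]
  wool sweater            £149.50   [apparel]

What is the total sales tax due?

£17.98

Travel guide £29.04: books and periodicals → 0% → £0.00
Dress shirt £77.66: apparel, under £125.00 → 2.25% → £1.75
Hardcover biography £33.43: books and periodicals → 0% → £0.00
Graphic novel £13.29: books and periodicals → 0% → £0.00
Hoodie £23.62: apparel, under £125.00 → 2.25% → £0.53
Wool sweater £149.50: apparel, £125.00 or more → 10.5% → £15.70
Total tax = £1.75 + £0.53 + £15.70 = £17.98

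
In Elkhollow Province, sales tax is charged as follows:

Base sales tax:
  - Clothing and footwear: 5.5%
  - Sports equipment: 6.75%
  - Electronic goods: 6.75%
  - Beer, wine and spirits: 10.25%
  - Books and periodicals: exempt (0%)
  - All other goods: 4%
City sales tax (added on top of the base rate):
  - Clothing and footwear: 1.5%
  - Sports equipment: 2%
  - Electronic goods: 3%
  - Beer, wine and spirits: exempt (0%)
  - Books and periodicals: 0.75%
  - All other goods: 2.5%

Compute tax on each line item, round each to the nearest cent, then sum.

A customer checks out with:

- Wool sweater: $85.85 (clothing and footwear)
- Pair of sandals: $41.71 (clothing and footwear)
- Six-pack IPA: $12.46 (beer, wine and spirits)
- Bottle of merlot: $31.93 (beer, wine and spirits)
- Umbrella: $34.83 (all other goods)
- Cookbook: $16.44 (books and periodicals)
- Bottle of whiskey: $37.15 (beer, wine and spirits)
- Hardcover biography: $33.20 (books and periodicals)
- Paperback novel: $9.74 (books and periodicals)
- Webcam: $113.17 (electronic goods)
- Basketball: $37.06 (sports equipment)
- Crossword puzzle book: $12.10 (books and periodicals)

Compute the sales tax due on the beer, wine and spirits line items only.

Six-pack IPA $12.46: beer, wine and spirits → 10.25% + 0% city = 10.25% → $1.28
Bottle of merlot $31.93: beer, wine and spirits → 10.25% + 0% city = 10.25% → $3.27
Bottle of whiskey $37.15: beer, wine and spirits → 10.25% + 0% city = 10.25% → $3.81
Tax on beer, wine and spirits = $1.28 + $3.27 + $3.81 = $8.36

$8.36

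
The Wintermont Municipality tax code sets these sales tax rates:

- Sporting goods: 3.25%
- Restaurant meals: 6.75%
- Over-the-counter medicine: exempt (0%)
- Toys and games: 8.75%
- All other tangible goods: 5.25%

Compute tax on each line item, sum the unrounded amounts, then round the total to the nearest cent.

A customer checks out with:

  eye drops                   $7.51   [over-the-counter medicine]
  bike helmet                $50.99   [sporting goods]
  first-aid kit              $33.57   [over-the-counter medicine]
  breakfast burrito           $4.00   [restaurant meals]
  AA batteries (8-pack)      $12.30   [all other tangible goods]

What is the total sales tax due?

Eye drops $7.51: over-the-counter medicine → 0% → $0.00
Bike helmet $50.99: sporting goods → 3.25% → $1.657175
First-aid kit $33.57: over-the-counter medicine → 0% → $0.00
Breakfast burrito $4.00: restaurant meals → 6.75% → $0.27
AA batteries (8-pack) $12.30: all other tangible goods → 5.25% → $0.64575
Unrounded tax sum = $2.572925 → $2.57

$2.57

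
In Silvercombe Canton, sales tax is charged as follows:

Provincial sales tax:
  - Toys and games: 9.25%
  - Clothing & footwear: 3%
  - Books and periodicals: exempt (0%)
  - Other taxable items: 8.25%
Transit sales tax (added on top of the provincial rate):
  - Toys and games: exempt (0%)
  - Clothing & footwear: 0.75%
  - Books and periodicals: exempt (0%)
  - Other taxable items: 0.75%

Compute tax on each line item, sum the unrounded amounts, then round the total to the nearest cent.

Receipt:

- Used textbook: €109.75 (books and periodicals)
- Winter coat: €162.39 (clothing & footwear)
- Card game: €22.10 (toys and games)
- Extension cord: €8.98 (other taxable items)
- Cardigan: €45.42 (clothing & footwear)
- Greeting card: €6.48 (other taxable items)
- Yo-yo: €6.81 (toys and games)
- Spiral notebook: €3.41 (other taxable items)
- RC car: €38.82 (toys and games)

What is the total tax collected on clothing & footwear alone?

Winter coat €162.39: clothing & footwear → 3% + 0.75% transit = 3.75% → €6.089625
Cardigan €45.42: clothing & footwear → 3% + 0.75% transit = 3.75% → €1.70325
Tax on clothing & footwear: unrounded sum = €7.792875 → €7.79

€7.79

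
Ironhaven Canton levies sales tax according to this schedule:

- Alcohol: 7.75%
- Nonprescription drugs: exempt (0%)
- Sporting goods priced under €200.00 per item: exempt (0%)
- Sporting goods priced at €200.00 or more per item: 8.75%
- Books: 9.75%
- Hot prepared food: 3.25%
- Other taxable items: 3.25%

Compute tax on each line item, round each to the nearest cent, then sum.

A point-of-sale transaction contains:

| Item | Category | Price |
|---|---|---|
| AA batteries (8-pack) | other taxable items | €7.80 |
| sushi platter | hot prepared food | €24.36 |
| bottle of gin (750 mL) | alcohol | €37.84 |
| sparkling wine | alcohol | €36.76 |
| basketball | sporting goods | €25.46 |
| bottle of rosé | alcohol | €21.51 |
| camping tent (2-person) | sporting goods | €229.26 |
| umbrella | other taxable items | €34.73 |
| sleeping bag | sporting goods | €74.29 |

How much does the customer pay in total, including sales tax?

€521.69

AA batteries (8-pack) €7.80: other taxable items → 3.25% → €0.25
Sushi platter €24.36: hot prepared food → 3.25% → €0.79
Bottle of gin (750 mL) €37.84: alcohol → 7.75% → €2.93
Sparkling wine €36.76: alcohol → 7.75% → €2.85
Basketball €25.46: sporting goods, under €200.00 → 0% → €0.00
Bottle of rosé €21.51: alcohol → 7.75% → €1.67
Camping tent (2-person) €229.26: sporting goods, €200.00 or more → 8.75% → €20.06
Umbrella €34.73: other taxable items → 3.25% → €1.13
Sleeping bag €74.29: sporting goods, under €200.00 → 0% → €0.00
Subtotal = €492.01; tax = €29.68; total due = €521.69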